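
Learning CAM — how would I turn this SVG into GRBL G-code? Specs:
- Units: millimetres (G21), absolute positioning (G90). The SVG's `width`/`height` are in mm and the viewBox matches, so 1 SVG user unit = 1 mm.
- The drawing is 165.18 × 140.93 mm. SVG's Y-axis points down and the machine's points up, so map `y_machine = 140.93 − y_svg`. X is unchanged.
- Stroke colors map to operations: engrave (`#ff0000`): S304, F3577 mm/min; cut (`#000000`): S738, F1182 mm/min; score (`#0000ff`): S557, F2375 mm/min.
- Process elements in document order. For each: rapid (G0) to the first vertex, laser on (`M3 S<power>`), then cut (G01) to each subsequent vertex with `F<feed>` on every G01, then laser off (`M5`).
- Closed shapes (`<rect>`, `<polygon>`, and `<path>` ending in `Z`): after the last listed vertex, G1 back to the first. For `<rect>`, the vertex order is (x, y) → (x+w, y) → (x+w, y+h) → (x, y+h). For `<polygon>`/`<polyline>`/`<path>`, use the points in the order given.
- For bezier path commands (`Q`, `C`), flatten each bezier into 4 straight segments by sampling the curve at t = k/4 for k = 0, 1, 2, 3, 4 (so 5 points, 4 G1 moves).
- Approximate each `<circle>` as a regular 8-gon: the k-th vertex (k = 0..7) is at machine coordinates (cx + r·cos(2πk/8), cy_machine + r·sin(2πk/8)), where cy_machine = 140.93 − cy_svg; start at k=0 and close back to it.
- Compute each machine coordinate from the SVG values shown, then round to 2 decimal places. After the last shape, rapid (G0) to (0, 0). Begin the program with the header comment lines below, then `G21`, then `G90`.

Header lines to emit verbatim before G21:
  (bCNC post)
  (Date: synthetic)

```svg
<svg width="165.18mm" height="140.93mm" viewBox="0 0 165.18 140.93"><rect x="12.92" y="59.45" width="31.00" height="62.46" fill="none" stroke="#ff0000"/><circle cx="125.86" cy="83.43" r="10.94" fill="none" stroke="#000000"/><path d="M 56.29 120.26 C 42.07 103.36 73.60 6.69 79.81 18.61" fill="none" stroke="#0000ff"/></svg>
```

1 u = 1 mm; y_m = 140.93 − y.

[1] `<rect>` rectangle, #ff0000→engrave S304 F3577: (12.92,81.48) → (43.92,81.48) → (43.92,19.02) → (12.92,19.02) → (12.92,81.48) (closed)

[2] `<circle>` circle, #000000→cut S738 F1182: (136.80,57.50) → (133.60,65.24) → (125.86,68.44) → (118.12,65.24) → (114.92,57.50) → (118.12,49.76) → (125.86,46.56) → (133.60,49.76) → (136.80,57.50) (closed)

[3] `<path>` cubic bezier, #0000ff→score S557 F2375: (56.29,20.67) → (53.09,45.36) → (60.39,82.30) → (71.52,113.84) → (79.81,122.32)

(bCNC post)
(Date: synthetic)
G21
G90
G0 X12.92 Y81.48
M3 S304
G01 X43.92 Y81.48 F3577
G01 X43.92 Y19.02 F3577
G01 X12.92 Y19.02 F3577
G01 X12.92 Y81.48 F3577
M5
G0 X136.80 Y57.50
M3 S738
G01 X133.60 Y65.24 F1182
G01 X125.86 Y68.44 F1182
G01 X118.12 Y65.24 F1182
G01 X114.92 Y57.50 F1182
G01 X118.12 Y49.76 F1182
G01 X125.86 Y46.56 F1182
G01 X133.60 Y49.76 F1182
G01 X136.80 Y57.50 F1182
M5
G0 X56.29 Y20.67
M3 S557
G01 X53.09 Y45.36 F2375
G01 X60.39 Y82.30 F2375
G01 X71.52 Y113.84 F2375
G01 X79.81 Y122.32 F2375
M5
G0 X0.00 Y0.00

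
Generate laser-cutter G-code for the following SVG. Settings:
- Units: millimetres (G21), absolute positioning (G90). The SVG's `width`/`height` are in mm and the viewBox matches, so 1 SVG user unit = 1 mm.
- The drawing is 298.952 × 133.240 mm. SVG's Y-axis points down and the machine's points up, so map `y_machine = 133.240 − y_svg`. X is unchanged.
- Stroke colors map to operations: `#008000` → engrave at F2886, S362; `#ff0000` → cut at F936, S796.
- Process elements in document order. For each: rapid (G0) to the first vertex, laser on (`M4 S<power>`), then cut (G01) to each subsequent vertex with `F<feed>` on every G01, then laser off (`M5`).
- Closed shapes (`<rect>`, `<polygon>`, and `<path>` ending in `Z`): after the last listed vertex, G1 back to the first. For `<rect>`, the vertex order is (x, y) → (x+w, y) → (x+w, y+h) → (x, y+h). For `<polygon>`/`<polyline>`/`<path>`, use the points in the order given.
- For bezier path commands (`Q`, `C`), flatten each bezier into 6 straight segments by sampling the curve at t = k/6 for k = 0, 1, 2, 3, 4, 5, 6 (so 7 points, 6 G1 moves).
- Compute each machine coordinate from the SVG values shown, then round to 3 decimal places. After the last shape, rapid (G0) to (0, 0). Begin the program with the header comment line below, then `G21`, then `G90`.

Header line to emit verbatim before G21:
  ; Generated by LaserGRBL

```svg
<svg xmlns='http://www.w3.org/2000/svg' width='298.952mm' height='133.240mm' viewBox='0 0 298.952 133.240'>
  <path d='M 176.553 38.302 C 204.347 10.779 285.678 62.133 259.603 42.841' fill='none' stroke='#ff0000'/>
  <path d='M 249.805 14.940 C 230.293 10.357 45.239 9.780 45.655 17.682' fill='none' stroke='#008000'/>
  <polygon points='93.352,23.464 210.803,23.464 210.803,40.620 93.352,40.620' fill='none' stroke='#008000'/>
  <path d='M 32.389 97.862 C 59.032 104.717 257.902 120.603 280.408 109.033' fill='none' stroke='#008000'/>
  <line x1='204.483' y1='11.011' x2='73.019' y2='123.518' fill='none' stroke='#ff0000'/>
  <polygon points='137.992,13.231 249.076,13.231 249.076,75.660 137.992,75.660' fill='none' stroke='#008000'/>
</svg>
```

Since the viewBox matches the mm dimensions, user units are millimetres directly. The only transform is the Y-flip y_m = 133.240 − y_svg.

Shape 1 is a cubic bezier drawn with `<path>`. Its stroke #ff0000 means cut at S796, F936. After flipping Y the toolpath is (176.553,94.938) → (194.166,102.819) → (216.232,101.707) → (238.279,95.755) → (255.837,89.118) → (264.435,85.948) → (259.603,90.399).

Shape 2 is a cubic bezier drawn with `<path>`. Its stroke #008000 means engrave at S362, F2886. After flipping Y the toolpath is (249.805,118.300) → (227.879,120.237) → (188.113,121.382) → (140.257,121.611) → (94.062,120.799) → (59.278,118.823) → (45.655,115.558).

Shape 3 is a rectangle drawn with `<polygon>`. Its stroke #008000 means engrave at S362, F2886. After flipping Y the toolpath is (93.352,109.776) → (210.803,109.776) → (210.803,92.620) → (93.352,92.620) → (93.352,109.776), returning to the start.

Shape 4 is a cubic bezier drawn with `<path>`. Its stroke #008000 means engrave at S362, F2886. After flipping Y the toolpath is (32.389,35.378) → (58.449,31.367) → (103.530,26.864) → (157.950,22.883) → (212.025,20.438) → (256.072,20.541) → (280.408,24.207).

Shape 5 is a line segment drawn with `<line>`. Its stroke #ff0000 means cut at S796, F936. After flipping Y the toolpath is (204.483,122.229) → (73.019,9.722).

Shape 6 is a rectangle drawn with `<polygon>`. Its stroke #008000 means engrave at S362, F2886. After flipping Y the toolpath is (137.992,120.009) → (249.076,120.009) → (249.076,57.580) → (137.992,57.580) → (137.992,120.009), returning to the start.

; Generated by LaserGRBL
G21
G90
G0 X176.553 Y94.938
M4 S796
G01 X194.166 Y102.819 F936
G01 X216.232 Y101.707 F936
G01 X238.279 Y95.755 F936
G01 X255.837 Y89.118 F936
G01 X264.435 Y85.948 F936
G01 X259.603 Y90.399 F936
M5
G0 X249.805 Y118.300
M4 S362
G01 X227.879 Y120.237 F2886
G01 X188.113 Y121.382 F2886
G01 X140.257 Y121.611 F2886
G01 X94.062 Y120.799 F2886
G01 X59.278 Y118.823 F2886
G01 X45.655 Y115.558 F2886
M5
G0 X93.352 Y109.776
M4 S362
G01 X210.803 Y109.776 F2886
G01 X210.803 Y92.620 F2886
G01 X93.352 Y92.620 F2886
G01 X93.352 Y109.776 F2886
M5
G0 X32.389 Y35.378
M4 S362
G01 X58.449 Y31.367 F2886
G01 X103.530 Y26.864 F2886
G01 X157.950 Y22.883 F2886
G01 X212.025 Y20.438 F2886
G01 X256.072 Y20.541 F2886
G01 X280.408 Y24.207 F2886
M5
G0 X204.483 Y122.229
M4 S796
G01 X73.019 Y9.722 F936
M5
G0 X137.992 Y120.009
M4 S362
G01 X249.076 Y120.009 F2886
G01 X249.076 Y57.580 F2886
G01 X137.992 Y57.580 F2886
G01 X137.992 Y120.009 F2886
M5
G0 X0.000 Y0.000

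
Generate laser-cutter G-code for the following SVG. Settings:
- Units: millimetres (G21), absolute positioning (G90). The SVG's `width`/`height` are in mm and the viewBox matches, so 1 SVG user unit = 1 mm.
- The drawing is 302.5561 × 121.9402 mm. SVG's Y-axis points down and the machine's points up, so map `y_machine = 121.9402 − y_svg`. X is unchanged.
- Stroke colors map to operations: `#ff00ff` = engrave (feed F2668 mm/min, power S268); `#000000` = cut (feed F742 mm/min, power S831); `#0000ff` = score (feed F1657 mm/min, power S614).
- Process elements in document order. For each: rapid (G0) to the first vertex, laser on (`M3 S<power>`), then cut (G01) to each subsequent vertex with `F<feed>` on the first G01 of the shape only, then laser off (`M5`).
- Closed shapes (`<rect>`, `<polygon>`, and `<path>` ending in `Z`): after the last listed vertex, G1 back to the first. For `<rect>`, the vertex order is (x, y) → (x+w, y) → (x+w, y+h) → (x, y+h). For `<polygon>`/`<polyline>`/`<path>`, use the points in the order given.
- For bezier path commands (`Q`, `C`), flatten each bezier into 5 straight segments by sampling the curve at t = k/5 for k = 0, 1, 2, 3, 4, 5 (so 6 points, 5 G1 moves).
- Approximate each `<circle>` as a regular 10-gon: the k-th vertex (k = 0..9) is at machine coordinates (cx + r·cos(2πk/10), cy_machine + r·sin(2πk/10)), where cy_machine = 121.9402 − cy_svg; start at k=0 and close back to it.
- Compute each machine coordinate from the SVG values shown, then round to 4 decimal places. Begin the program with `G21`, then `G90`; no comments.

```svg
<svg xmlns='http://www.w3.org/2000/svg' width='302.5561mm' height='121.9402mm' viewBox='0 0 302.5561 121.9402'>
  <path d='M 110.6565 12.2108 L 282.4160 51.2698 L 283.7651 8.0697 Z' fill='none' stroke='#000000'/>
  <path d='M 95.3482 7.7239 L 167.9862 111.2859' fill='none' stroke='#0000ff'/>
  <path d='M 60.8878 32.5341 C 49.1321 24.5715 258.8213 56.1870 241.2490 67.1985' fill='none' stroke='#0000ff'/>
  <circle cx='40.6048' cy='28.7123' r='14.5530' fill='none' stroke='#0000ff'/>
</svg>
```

G21
G90
G0 X110.6565 Y109.7294
M3 S831
G01 X282.4160 Y70.6704 F742
G01 X283.7651 Y113.8705
G01 X110.6565 Y109.7294
M5
G0 X95.3482 Y114.2163
M3 S614
G01 X167.9862 Y10.6543 F1657
M5
G0 X60.8878 Y89.4061
M3 S614
G01 X76.8181 Y89.9157 F1657
G01 X124.3573 Y83.8154
G01 X181.9674 Y73.9938
G01 X228.1107 Y63.3396
G01 X241.2490 Y54.7417
M5
G0 X55.1578 Y93.2279
M3 S614
G01 X52.3784 Y101.7819 F1657
G01 X45.1019 Y107.0686
G01 X36.1077 Y107.0686
G01 X28.8312 Y101.7819
G01 X26.0518 Y93.2279
G01 X28.8312 Y84.6739
G01 X36.1077 Y79.3872
G01 X45.1019 Y79.3872
G01 X52.3784 Y84.6739
G01 X55.1578 Y93.2279
M5

Since the viewBox matches the mm dimensions, user units are millimetres directly. The only transform is the Y-flip y_m = 121.9402 − y_svg.

Shape 1 is a closed polygon drawn with `<path>`. Its stroke #000000 means cut at S831, F742. After flipping Y the toolpath is (110.6565,109.7294) → (282.4160,70.6704) → (283.7651,113.8705) → (110.6565,109.7294), returning to the start.

Shape 2 is a line segment drawn with `<path>`. Its stroke #0000ff means score at S614, F1657. After flipping Y the toolpath is (95.3482,114.2163) → (167.9862,10.6543).

Shape 3 is a cubic bezier drawn with `<path>`. Its stroke #0000ff means score at S614, F1657. After flipping Y the toolpath is (60.8878,89.4061) → (76.8181,89.9157) → (124.3573,83.8154) → (181.9674,73.9938) → (228.1107,63.3396) → (241.2490,54.7417).

Shape 4 is a circle drawn with `<circle>`. Its stroke #0000ff means score at S614, F1657. After flipping Y the toolpath is (55.1578,93.2279) → (52.3784,101.7819) → (45.1019,107.0686) → (36.1077,107.0686) → (28.8312,101.7819) → (26.0518,93.2279) → (28.8312,84.6739) → (36.1077,79.3872) → (45.1019,79.3872) → (52.3784,84.6739) → (55.1578,93.2279), returning to the start.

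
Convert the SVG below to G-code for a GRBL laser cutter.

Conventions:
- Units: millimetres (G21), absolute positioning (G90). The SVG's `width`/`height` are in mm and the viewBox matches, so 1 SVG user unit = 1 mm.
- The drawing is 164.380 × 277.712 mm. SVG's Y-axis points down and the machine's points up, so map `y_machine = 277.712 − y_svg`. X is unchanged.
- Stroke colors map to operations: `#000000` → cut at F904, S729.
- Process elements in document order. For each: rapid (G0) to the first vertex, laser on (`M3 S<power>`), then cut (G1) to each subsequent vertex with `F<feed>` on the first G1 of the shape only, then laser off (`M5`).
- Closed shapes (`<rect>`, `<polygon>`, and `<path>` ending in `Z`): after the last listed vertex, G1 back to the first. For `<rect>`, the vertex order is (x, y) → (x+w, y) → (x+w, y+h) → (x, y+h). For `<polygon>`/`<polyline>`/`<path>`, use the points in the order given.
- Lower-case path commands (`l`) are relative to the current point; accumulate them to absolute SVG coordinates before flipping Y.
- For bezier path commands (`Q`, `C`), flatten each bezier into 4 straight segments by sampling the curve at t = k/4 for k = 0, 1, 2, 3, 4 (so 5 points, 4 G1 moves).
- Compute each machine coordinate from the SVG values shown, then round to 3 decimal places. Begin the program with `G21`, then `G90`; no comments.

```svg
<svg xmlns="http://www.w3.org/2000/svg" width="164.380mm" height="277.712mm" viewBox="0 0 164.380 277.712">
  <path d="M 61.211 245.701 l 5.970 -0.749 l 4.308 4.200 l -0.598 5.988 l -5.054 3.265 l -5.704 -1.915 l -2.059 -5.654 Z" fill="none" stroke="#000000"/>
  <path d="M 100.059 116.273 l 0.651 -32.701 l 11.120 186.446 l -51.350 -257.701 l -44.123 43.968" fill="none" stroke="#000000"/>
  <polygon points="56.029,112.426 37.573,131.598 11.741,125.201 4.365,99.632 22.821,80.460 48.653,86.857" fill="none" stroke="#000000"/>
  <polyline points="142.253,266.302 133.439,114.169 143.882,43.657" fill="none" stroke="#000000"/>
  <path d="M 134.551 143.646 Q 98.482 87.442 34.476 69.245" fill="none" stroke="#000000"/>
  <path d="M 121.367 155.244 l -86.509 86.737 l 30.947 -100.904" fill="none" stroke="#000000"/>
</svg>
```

viewBox `0 0 164.380 277.712` with mm width/height → 1 unit = 1 mm. Flip: y_m = 277.712 − y_svg.

**Shape 1** — `<path>` regular polygon, stroke `#000000` → cut (S729, F904). Machine vertices: (61.211,32.011) → (67.181,32.760) → (71.489,28.560) → (70.891,22.572) → (65.837,19.307) → (60.133,21.222) → (58.074,26.876) → (61.211,32.011). Closed: final G1 returns to the first vertex.

**Shape 2** — `<path>` open polyline, stroke `#000000` → cut (S729, F904). Machine vertices: (100.059,161.439) → (100.710,194.140) → (111.830,7.694) → (60.480,265.395) → (16.357,221.427). Open path.

**Shape 3** — `<polygon>` regular polygon, stroke `#000000` → cut (S729, F904). Machine vertices: (56.029,165.286) → (37.573,146.114) → (11.741,152.511) → (4.365,178.080) → (22.821,197.252) → (48.653,190.855) → (56.029,165.286). Closed: final G1 returns to the first vertex.

**Shape 4** — `<polyline>` open polyline, stroke `#000000` → cut (S729, F904). Machine vertices: (142.253,11.410) → (133.439,163.543) → (143.882,234.055). Open path.

**Shape 5** — `<path>` quadratic bezier, stroke `#000000` → cut (S729, F904). Control points (SVG): P0=(134.551,143.646), P1=(98.482,87.442), P2=(34.476,69.245); sampled at t=k/4. Machine vertices: (134.551,134.066) → (114.770,159.793) → (91.498,180.768) → (64.733,196.993) → (34.476,208.467). Open path.

**Shape 6** — `<path>` open polyline, stroke `#000000` → cut (S729, F904). Machine vertices: (121.367,122.468) → (34.858,35.731) → (65.805,136.635). Open path.

G21
G90
G0 X61.211 Y32.011
M3 S729
G1 X67.181 Y32.760 F904
G1 X71.489 Y28.560
G1 X70.891 Y22.572
G1 X65.837 Y19.307
G1 X60.133 Y21.222
G1 X58.074 Y26.876
G1 X61.211 Y32.011
M5
G0 X100.059 Y161.439
M3 S729
G1 X100.710 Y194.140 F904
G1 X111.830 Y7.694
G1 X60.480 Y265.395
G1 X16.357 Y221.427
M5
G0 X56.029 Y165.286
M3 S729
G1 X37.573 Y146.114 F904
G1 X11.741 Y152.511
G1 X4.365 Y178.080
G1 X22.821 Y197.252
G1 X48.653 Y190.855
G1 X56.029 Y165.286
M5
G0 X142.253 Y11.410
M3 S729
G1 X133.439 Y163.543 F904
G1 X143.882 Y234.055
M5
G0 X134.551 Y134.066
M3 S729
G1 X114.770 Y159.793 F904
G1 X91.498 Y180.768
G1 X64.733 Y196.993
G1 X34.476 Y208.467
M5
G0 X121.367 Y122.468
M3 S729
G1 X34.858 Y35.731 F904
G1 X65.805 Y136.635
M5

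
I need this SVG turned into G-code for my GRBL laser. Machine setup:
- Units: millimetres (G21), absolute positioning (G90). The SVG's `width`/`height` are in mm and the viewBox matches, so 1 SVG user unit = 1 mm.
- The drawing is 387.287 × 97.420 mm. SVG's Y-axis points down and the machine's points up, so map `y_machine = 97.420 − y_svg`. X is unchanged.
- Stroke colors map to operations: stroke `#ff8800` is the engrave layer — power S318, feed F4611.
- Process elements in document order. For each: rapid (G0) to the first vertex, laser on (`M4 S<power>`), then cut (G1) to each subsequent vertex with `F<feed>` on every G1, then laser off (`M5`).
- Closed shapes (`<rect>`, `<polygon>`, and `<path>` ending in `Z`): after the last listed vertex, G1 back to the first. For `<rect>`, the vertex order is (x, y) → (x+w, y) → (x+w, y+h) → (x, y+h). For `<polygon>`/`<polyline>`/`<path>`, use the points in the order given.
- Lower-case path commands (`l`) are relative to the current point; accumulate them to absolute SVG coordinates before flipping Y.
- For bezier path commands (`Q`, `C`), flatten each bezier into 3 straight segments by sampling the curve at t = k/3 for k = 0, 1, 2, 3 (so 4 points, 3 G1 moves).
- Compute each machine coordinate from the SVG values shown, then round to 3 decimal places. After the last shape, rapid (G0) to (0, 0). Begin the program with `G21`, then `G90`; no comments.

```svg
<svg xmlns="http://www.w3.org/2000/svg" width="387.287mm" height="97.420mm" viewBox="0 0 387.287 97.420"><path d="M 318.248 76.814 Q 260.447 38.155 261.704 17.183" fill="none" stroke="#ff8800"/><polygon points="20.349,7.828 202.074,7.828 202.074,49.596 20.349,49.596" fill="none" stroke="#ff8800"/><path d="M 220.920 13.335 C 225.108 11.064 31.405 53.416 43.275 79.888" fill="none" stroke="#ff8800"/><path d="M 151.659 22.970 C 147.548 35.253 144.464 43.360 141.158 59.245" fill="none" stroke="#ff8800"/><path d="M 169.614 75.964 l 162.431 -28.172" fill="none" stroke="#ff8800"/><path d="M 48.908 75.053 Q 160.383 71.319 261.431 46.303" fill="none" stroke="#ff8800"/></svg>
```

Since the viewBox matches the mm dimensions, user units are millimetres directly. The only transform is the Y-flip y_m = 97.420 − y_svg.

Shape 1 is a quadratic bezier drawn with `<path>`. Its stroke #ff8800 means engrave at S318, F4611. After flipping Y the toolpath is (318.248,20.606) → (286.276,44.413) → (267.428,64.290) → (261.704,80.237).

Shape 2 is a rectangle drawn with `<polygon>`. Its stroke #ff8800 means engrave at S318, F4611. After flipping Y the toolpath is (20.349,89.592) → (202.074,89.592) → (202.074,47.824) → (20.349,47.824) → (20.349,89.592), returning to the start.

Shape 3 is a cubic bezier drawn with `<path>`. Its stroke #ff8800 means engrave at S318, F4611. After flipping Y the toolpath is (220.920,84.085) → (174.087,73.723) → (84.986,47.056) → (43.275,17.532).

Shape 4 is a cubic bezier drawn with `<path>`. Its stroke #ff8800 means engrave at S318, F4611. After flipping Y the toolpath is (151.659,74.450) → (147.844,63.116) → (144.436,51.910) → (141.158,38.175).

Shape 5 is a line segment drawn with `<path>`. Its stroke #ff8800 means engrave at S318, F4611. After flipping Y the toolpath is (169.614,21.456) → (332.045,49.628).

Shape 6 is a quadratic bezier drawn with `<path>`. Its stroke #ff8800 means engrave at S318, F4611. After flipping Y the toolpath is (48.908,22.367) → (122.066,27.221) → (192.907,36.804) → (261.431,51.117).

G21
G90
G0 X318.248 Y20.606
M4 S318
G1 X286.276 Y44.413 F4611
G1 X267.428 Y64.290 F4611
G1 X261.704 Y80.237 F4611
M5
G0 X20.349 Y89.592
M4 S318
G1 X202.074 Y89.592 F4611
G1 X202.074 Y47.824 F4611
G1 X20.349 Y47.824 F4611
G1 X20.349 Y89.592 F4611
M5
G0 X220.920 Y84.085
M4 S318
G1 X174.087 Y73.723 F4611
G1 X84.986 Y47.056 F4611
G1 X43.275 Y17.532 F4611
M5
G0 X151.659 Y74.450
M4 S318
G1 X147.844 Y63.116 F4611
G1 X144.436 Y51.910 F4611
G1 X141.158 Y38.175 F4611
M5
G0 X169.614 Y21.456
M4 S318
G1 X332.045 Y49.628 F4611
M5
G0 X48.908 Y22.367
M4 S318
G1 X122.066 Y27.221 F4611
G1 X192.907 Y36.804 F4611
G1 X261.431 Y51.117 F4611
M5
G0 X0.000 Y0.000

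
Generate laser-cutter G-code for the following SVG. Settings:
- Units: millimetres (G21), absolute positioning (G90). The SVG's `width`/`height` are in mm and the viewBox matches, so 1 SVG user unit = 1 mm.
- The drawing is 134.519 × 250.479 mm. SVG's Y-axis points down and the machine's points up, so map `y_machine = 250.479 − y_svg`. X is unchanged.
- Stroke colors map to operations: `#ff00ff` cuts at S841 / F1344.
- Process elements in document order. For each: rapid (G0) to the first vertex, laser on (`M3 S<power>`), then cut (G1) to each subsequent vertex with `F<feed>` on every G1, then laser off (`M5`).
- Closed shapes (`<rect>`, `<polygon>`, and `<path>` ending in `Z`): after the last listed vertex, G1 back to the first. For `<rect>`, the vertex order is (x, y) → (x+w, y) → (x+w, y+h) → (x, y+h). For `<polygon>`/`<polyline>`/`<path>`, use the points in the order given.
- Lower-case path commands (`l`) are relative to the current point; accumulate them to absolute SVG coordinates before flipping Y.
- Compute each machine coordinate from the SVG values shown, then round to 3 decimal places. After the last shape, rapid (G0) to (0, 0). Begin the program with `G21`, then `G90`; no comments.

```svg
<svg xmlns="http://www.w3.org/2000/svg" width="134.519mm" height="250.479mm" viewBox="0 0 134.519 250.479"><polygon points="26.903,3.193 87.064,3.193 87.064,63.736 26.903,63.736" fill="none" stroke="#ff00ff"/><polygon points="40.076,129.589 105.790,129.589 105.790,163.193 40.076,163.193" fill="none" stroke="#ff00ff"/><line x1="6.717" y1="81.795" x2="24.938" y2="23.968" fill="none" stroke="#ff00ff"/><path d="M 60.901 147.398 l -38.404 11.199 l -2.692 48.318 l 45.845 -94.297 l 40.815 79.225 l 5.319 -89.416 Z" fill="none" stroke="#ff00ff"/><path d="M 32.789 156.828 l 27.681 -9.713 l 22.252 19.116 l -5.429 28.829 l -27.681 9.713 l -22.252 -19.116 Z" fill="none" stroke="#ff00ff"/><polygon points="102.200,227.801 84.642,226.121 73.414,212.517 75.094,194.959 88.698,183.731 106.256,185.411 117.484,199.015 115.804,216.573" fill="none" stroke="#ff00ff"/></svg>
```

G21
G90
G0 X26.903 Y247.286
M3 S841
G1 X87.064 Y247.286 F1344
G1 X87.064 Y186.743 F1344
G1 X26.903 Y186.743 F1344
G1 X26.903 Y247.286 F1344
M5
G0 X40.076 Y120.890
M3 S841
G1 X105.790 Y120.890 F1344
G1 X105.790 Y87.286 F1344
G1 X40.076 Y87.286 F1344
G1 X40.076 Y120.890 F1344
M5
G0 X6.717 Y168.684
M3 S841
G1 X24.938 Y226.511 F1344
M5
G0 X60.901 Y103.081
M3 S841
G1 X22.497 Y91.882 F1344
G1 X19.805 Y43.564 F1344
G1 X65.650 Y137.861 F1344
G1 X106.465 Y58.636 F1344
G1 X111.784 Y148.052 F1344
G1 X60.901 Y103.081 F1344
M5
G0 X32.789 Y93.651
M3 S841
G1 X60.470 Y103.364 F1344
G1 X82.722 Y84.248 F1344
G1 X77.293 Y55.419 F1344
G1 X49.612 Y45.706 F1344
G1 X27.360 Y64.822 F1344
G1 X32.789 Y93.651 F1344
M5
G0 X102.200 Y22.678
M3 S841
G1 X84.642 Y24.358 F1344
G1 X73.414 Y37.962 F1344
G1 X75.094 Y55.520 F1344
G1 X88.698 Y66.748 F1344
G1 X106.256 Y65.068 F1344
G1 X117.484 Y51.464 F1344
G1 X115.804 Y33.906 F1344
G1 X102.200 Y22.678 F1344
M5
G0 X0.000 Y0.000

Since the viewBox matches the mm dimensions, user units are millimetres directly. The only transform is the Y-flip y_m = 250.479 − y_svg.

Shape 1 is a rectangle drawn with `<polygon>`. Its stroke #ff00ff means cut at S841, F1344. After flipping Y the toolpath is (26.903,247.286) → (87.064,247.286) → (87.064,186.743) → (26.903,186.743) → (26.903,247.286), returning to the start.

Shape 2 is a rectangle drawn with `<polygon>`. Its stroke #ff00ff means cut at S841, F1344. After flipping Y the toolpath is (40.076,120.890) → (105.790,120.890) → (105.790,87.286) → (40.076,87.286) → (40.076,120.890), returning to the start.

Shape 3 is a line segment drawn with `<line>`. Its stroke #ff00ff means cut at S841, F1344. After flipping Y the toolpath is (6.717,168.684) → (24.938,226.511).

Shape 4 is a closed polygon drawn with `<path>`. Its stroke #ff00ff means cut at S841, F1344. After flipping Y the toolpath is (60.901,103.081) → (22.497,91.882) → (19.805,43.564) → (65.650,137.861) → (106.465,58.636) → (111.784,148.052) → (60.901,103.081), returning to the start.

Shape 5 is a regular polygon drawn with `<path>`. Its stroke #ff00ff means cut at S841, F1344. After flipping Y the toolpath is (32.789,93.651) → (60.470,103.364) → (82.722,84.248) → (77.293,55.419) → (49.612,45.706) → (27.360,64.822) → (32.789,93.651), returning to the start.

Shape 6 is a regular polygon drawn with `<polygon>`. Its stroke #ff00ff means cut at S841, F1344. After flipping Y the toolpath is (102.200,22.678) → (84.642,24.358) → (73.414,37.962) → (75.094,55.520) → (88.698,66.748) → (106.256,65.068) → (117.484,51.464) → (115.804,33.906) → (102.200,22.678), returning to the start.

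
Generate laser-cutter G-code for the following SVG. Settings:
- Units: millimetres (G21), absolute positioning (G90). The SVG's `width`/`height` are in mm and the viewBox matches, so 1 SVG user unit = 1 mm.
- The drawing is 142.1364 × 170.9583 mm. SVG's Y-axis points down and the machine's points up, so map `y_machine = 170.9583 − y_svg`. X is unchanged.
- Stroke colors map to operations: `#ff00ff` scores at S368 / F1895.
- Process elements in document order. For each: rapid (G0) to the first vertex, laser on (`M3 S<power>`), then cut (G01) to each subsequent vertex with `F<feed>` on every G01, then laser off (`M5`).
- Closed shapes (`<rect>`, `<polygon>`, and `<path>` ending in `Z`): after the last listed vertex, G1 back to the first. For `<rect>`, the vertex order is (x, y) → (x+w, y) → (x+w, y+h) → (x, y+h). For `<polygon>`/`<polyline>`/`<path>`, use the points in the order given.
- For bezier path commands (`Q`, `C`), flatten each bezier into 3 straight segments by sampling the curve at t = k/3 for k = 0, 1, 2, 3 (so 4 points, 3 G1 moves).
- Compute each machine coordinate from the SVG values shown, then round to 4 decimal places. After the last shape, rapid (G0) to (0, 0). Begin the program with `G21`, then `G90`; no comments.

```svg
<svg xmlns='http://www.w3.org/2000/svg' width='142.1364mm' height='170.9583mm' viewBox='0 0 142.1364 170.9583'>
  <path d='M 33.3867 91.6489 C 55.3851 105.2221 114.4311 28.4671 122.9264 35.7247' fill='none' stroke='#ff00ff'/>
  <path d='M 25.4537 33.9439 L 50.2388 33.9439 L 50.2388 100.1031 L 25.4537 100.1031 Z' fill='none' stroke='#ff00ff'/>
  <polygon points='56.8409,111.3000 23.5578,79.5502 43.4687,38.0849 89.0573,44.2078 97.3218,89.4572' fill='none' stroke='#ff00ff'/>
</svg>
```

G21
G90
G0 X33.3867 Y79.3094
M3 S368
G01 X64.4899 Y89.3885 F1895
G01 X100.8252 Y120.9441 F1895
G01 X122.9264 Y135.2336 F1895
M5
G0 X25.4537 Y137.0144
M3 S368
G01 X50.2388 Y137.0144 F1895
G01 X50.2388 Y70.8552 F1895
G01 X25.4537 Y70.8552 F1895
G01 X25.4537 Y137.0144 F1895
M5
G0 X56.8409 Y59.6583
M3 S368
G01 X23.5578 Y91.4081 F1895
G01 X43.4687 Y132.8734 F1895
G01 X89.0573 Y126.7505 F1895
G01 X97.3218 Y81.5011 F1895
G01 X56.8409 Y59.6583 F1895
M5
G0 X0.0000 Y0.0000

viewBox `0 0 142.1364 170.9583` with mm width/height → 1 unit = 1 mm. Flip: y_m = 170.9583 − y_svg.

**Shape 1** — `<path>` cubic bezier, stroke `#ff00ff` → score (S368, F1895). Control points (SVG): P0=(33.3867,91.6489), P1=(55.3851,105.2221), P2=(114.4311,28.4671), P3=(122.9264,35.7247); sampled at t=k/3. Machine vertices: (33.3867,79.3094) → (64.4899,89.3885) → (100.8252,120.9441) → (122.9264,135.2336). Open path.

**Shape 2** — `<path>` rectangle, stroke `#ff00ff` → score (S368, F1895). Machine vertices: (25.4537,137.0144) → (50.2388,137.0144) → (50.2388,70.8552) → (25.4537,70.8552) → (25.4537,137.0144). Closed: final G1 returns to the first vertex.

**Shape 3** — `<polygon>` regular polygon, stroke `#ff00ff` → score (S368, F1895). Machine vertices: (56.8409,59.6583) → (23.5578,91.4081) → (43.4687,132.8734) → (89.0573,126.7505) → (97.3218,81.5011) → (56.8409,59.6583). Closed: final G1 returns to the first vertex.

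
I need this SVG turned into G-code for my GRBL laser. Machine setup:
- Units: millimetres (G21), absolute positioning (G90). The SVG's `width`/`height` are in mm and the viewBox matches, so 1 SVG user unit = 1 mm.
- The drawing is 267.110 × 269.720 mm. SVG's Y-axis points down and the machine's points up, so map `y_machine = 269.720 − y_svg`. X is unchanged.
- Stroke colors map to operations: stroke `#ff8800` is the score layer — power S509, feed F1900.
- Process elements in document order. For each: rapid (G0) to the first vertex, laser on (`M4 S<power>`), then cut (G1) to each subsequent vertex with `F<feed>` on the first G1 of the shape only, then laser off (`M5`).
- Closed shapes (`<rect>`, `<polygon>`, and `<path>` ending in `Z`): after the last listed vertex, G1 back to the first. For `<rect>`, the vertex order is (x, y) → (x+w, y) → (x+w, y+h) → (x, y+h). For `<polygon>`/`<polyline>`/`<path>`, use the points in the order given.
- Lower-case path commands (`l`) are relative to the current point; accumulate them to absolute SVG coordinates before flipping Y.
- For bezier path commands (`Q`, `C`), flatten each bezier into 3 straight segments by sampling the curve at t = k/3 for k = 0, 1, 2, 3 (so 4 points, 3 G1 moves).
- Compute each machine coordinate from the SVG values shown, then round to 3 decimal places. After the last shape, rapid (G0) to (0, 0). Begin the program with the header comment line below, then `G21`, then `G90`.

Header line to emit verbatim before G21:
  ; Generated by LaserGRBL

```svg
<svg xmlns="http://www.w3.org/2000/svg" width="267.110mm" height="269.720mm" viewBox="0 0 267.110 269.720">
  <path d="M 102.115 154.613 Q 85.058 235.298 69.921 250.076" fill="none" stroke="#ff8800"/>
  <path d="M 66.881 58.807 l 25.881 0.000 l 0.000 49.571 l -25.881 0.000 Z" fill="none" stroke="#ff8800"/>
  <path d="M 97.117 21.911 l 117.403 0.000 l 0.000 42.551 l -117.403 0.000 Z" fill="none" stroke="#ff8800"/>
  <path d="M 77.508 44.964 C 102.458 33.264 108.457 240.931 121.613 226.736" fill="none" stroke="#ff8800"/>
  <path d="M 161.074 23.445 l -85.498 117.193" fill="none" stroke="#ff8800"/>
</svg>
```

; Generated by LaserGRBL
G21
G90
G0 X102.115 Y115.107
M4 S509
G1 X90.957 Y68.640 F1900
G1 X80.226 Y36.819
G1 X69.921 Y19.644
M5
G0 X66.881 Y210.913
M4 S509
G1 X92.762 Y210.913 F1900
G1 X92.762 Y161.342
G1 X66.881 Y161.342
G1 X66.881 Y210.913
M5
G0 X97.117 Y247.809
M4 S509
G1 X214.520 Y247.809 F1900
G1 X214.520 Y205.258
G1 X97.117 Y205.258
G1 X97.117 Y247.809
M5
G0 X77.508 Y224.756
M4 S509
G1 X97.108 Y179.675 F1900
G1 X109.876 Y86.401
G1 X121.613 Y42.984
M5
G0 X161.074 Y246.275
M4 S509
G1 X75.576 Y129.082 F1900
M5
G0 X0.000 Y0.000

1 u = 1 mm; y_m = 269.720 − y.

[1] `<path>` quadratic bezier, #ff8800→score S509 F1900: (102.115,115.107) → (90.957,68.640) → (80.226,36.819) → (69.921,19.644)

[2] `<path>` rectangle, #ff8800→score S509 F1900: (66.881,210.913) → (92.762,210.913) → (92.762,161.342) → (66.881,161.342) → (66.881,210.913) (closed)

[3] `<path>` rectangle, #ff8800→score S509 F1900: (97.117,247.809) → (214.520,247.809) → (214.520,205.258) → (97.117,205.258) → (97.117,247.809) (closed)

[4] `<path>` cubic bezier, #ff8800→score S509 F1900: (77.508,224.756) → (97.108,179.675) → (109.876,86.401) → (121.613,42.984)

[5] `<path>` line segment, #ff8800→score S509 F1900: (161.074,246.275) → (75.576,129.082)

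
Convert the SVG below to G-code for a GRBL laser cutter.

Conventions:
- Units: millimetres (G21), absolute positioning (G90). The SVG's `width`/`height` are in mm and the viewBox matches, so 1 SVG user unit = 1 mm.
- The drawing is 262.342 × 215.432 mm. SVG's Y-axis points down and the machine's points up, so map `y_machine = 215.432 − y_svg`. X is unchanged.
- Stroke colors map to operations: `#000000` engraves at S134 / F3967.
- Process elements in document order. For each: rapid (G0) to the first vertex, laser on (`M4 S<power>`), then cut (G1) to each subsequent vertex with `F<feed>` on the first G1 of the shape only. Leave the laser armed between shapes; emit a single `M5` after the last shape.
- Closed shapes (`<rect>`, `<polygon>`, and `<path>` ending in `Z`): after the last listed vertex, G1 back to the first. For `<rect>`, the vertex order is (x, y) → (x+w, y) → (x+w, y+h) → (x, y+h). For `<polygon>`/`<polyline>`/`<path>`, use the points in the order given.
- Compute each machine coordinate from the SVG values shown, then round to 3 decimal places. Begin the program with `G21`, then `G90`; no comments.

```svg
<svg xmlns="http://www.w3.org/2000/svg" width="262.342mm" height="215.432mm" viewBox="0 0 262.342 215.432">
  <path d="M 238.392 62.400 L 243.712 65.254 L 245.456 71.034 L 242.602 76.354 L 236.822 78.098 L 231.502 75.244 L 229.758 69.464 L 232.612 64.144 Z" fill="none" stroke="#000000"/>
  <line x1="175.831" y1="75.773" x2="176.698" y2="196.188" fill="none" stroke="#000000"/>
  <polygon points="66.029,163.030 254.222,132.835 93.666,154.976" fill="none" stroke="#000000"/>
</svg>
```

G21
G90
G0 X238.392 Y153.032
M4 S134
G1 X243.712 Y150.178 F3967
G1 X245.456 Y144.398
G1 X242.602 Y139.078
G1 X236.822 Y137.334
G1 X231.502 Y140.188
G1 X229.758 Y145.968
G1 X232.612 Y151.288
G1 X238.392 Y153.032
G0 X175.831 Y139.659
M4 S134
G1 X176.698 Y19.244 F3967
G0 X66.029 Y52.402
M4 S134
G1 X254.222 Y82.597 F3967
G1 X93.666 Y60.456
G1 X66.029 Y52.402
M5

Since the viewBox matches the mm dimensions, user units are millimetres directly. The only transform is the Y-flip y_m = 215.432 − y_svg.

Shape 1 is a regular polygon drawn with `<path>`. Its stroke #000000 means engrave at S134, F3967. After flipping Y the toolpath is (238.392,153.032) → (243.712,150.178) → (245.456,144.398) → (242.602,139.078) → (236.822,137.334) → (231.502,140.188) → (229.758,145.968) → (232.612,151.288) → (238.392,153.032), returning to the start.

Shape 2 is a line segment drawn with `<line>`. Its stroke #000000 means engrave at S134, F3967. After flipping Y the toolpath is (175.831,139.659) → (176.698,19.244).

Shape 3 is a closed polygon drawn with `<polygon>`. Its stroke #000000 means engrave at S134, F3967. After flipping Y the toolpath is (66.029,52.402) → (254.222,82.597) → (93.666,60.456) → (66.029,52.402), returning to the start.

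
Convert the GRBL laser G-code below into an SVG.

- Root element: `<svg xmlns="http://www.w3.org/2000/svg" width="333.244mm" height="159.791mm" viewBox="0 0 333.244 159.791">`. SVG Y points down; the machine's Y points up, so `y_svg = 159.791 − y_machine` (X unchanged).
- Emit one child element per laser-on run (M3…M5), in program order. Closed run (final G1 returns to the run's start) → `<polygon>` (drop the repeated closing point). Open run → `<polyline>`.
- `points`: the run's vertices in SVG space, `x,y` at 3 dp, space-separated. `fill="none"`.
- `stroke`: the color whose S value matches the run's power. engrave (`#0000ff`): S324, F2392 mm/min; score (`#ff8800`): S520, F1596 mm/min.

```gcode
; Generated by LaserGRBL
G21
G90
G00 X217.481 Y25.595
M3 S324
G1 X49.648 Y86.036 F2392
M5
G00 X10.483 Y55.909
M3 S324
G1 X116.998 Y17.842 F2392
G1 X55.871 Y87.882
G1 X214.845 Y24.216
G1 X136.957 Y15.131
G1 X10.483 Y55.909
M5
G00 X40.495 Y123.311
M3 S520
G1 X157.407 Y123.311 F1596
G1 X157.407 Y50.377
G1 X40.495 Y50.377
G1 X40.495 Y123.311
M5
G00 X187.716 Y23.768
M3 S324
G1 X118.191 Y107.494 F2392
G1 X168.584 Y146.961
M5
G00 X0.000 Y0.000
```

<svg xmlns="http://www.w3.org/2000/svg" width="333.244mm" height="159.791mm" viewBox="0 0 333.244 159.791">
  <polyline points="217.481,134.196 49.648,73.755" fill="none" stroke="#0000ff"/>
  <polygon points="10.483,103.882 116.998,141.949 55.871,71.909 214.845,135.575 136.957,144.660" fill="none" stroke="#0000ff"/>
  <polygon points="40.495,36.480 157.407,36.480 157.407,109.414 40.495,109.414" fill="none" stroke="#ff8800"/>
  <polyline points="187.716,136.023 118.191,52.297 168.584,12.830" fill="none" stroke="#0000ff"/>
</svg>

y_svg = 159.791 − y_m.

[1] S324→`#0000ff` (engrave); open run; points: 217.481,134.196 49.648,73.755

[2] S324→`#0000ff` (engrave); closed run; points: 10.483,103.882 116.998,141.949 55.871,71.909 214.845,135.575 136.957,144.660

[3] S520→`#ff8800` (score); closed run; points: 40.495,36.480 157.407,36.480 157.407,109.414 40.495,109.414

[4] S324→`#0000ff` (engrave); open run; points: 187.716,136.023 118.191,52.297 168.584,12.830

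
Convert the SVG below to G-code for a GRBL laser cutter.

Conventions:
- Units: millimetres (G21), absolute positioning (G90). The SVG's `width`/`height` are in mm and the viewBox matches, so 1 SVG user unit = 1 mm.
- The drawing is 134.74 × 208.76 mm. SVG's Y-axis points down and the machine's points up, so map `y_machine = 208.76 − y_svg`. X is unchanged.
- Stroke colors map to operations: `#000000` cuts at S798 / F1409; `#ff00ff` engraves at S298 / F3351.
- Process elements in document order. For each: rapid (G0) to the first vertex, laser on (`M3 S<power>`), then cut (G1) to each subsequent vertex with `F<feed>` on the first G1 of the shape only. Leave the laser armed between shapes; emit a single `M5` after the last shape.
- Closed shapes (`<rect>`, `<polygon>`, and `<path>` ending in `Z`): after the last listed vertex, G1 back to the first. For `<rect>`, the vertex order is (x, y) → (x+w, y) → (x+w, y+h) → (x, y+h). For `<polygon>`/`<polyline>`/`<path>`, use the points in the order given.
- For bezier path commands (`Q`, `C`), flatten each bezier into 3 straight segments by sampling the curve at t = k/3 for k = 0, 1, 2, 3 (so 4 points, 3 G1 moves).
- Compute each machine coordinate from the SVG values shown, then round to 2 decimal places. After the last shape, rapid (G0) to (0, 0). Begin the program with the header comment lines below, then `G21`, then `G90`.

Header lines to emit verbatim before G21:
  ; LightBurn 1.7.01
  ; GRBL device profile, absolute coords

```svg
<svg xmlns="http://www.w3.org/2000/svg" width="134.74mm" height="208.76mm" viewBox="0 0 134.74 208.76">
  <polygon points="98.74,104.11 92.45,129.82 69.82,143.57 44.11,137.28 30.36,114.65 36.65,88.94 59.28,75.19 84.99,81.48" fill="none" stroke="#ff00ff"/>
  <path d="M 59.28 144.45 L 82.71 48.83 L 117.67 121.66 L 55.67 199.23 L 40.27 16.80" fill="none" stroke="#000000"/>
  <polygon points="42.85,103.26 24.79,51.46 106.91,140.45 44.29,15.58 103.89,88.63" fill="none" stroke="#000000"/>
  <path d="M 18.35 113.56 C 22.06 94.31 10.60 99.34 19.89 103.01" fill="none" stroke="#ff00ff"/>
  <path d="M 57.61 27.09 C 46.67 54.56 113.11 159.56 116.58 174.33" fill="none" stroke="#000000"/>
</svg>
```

; LightBurn 1.7.01
; GRBL device profile, absolute coords
G21
G90
G0 X98.74 Y104.65
M3 S298
G1 X92.45 Y78.94 F3351
G1 X69.82 Y65.19
G1 X44.11 Y71.48
G1 X30.36 Y94.11
G1 X36.65 Y119.82
G1 X59.28 Y133.57
G1 X84.99 Y127.28
G1 X98.74 Y104.65
G0 X59.28 Y64.31
M3 S798
G1 X82.71 Y159.93 F1409
G1 X117.67 Y87.10
G1 X55.67 Y9.53
G1 X40.27 Y191.96
G0 X42.85 Y105.50
M3 S798
G1 X24.79 Y157.30 F1409
G1 X106.91 Y68.31
G1 X44.29 Y193.18
G1 X103.89 Y120.13
G1 X42.85 Y105.50
G0 X18.35 Y95.20
M3 S298
G1 X18.33 Y107.31 F3351
G1 X16.19 Y108.92
G1 X19.89 Y105.75
G0 X57.61 Y181.67
M3 S798
G1 X67.27 Y134.57 F1409
G1 X97.32 Y73.06
G1 X116.58 Y34.43
M5
G0 X0.00 Y0.00

viewBox `0 0 134.74 208.76` with mm width/height → 1 unit = 1 mm. Flip: y_m = 208.76 − y_svg.

**Shape 1** — `<polygon>` regular polygon, stroke `#ff00ff` → engrave (S298, F3351). Machine vertices: (98.74,104.65) → (92.45,78.94) → (69.82,65.19) → (44.11,71.48) → (30.36,94.11) → (36.65,119.82) → (59.28,133.57) → (84.99,127.28) → (98.74,104.65). Closed: final G1 returns to the first vertex.

**Shape 2** — `<path>` open polyline, stroke `#000000` → cut (S798, F1409). Machine vertices: (59.28,64.31) → (82.71,159.93) → (117.67,87.10) → (55.67,9.53) → (40.27,191.96). Open path.

**Shape 3** — `<polygon>` closed polygon, stroke `#000000` → cut (S798, F1409). Machine vertices: (42.85,105.50) → (24.79,157.30) → (106.91,68.31) → (44.29,193.18) → (103.89,120.13) → (42.85,105.50). Closed: final G1 returns to the first vertex.

**Shape 4** — `<path>` cubic bezier, stroke `#ff00ff` → engrave (S298, F3351). Control points (SVG): P0=(18.35,113.56), P1=(22.06,94.31), P2=(10.60,99.34), P3=(19.89,103.01); sampled at t=k/3. Machine vertices: (18.35,95.20) → (18.33,107.31) → (16.19,108.92) → (19.89,105.75). Open path.

**Shape 5** — `<path>` cubic bezier, stroke `#000000` → cut (S798, F1409). Control points (SVG): P0=(57.61,27.09), P1=(46.67,54.56), P2=(113.11,159.56), P3=(116.58,174.33); sampled at t=k/3. Machine vertices: (57.61,181.67) → (67.27,134.57) → (97.32,73.06) → (116.58,34.43). Open path.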